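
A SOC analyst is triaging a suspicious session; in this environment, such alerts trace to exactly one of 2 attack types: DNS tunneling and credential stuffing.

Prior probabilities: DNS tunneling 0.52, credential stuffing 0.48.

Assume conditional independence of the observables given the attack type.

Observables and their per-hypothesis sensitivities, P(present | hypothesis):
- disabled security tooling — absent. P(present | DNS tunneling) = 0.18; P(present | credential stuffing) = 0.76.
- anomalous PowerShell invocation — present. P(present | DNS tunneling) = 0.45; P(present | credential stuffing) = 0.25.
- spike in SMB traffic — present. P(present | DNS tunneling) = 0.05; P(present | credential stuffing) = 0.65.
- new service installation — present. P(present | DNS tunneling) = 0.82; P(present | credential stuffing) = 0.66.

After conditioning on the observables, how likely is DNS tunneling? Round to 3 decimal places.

0.389

By Bayes' rule with conditional independence, the unnormalized weight for each hypothesis is prior × ∏ likelihoods (using 1 − P(present | H) for each absent observable):
  DNS tunneling: 0.52 × (1 − 0.18) × 0.45 × 0.05 × 0.82 = 0.0078671
  credential stuffing: 0.48 × (1 − 0.76) × 0.25 × 0.65 × 0.66 = 0.012355
Marginal likelihood of the evidence = 0.020222.
P(DNS tunneling | evidence) = 0.0078671 / 0.020222 ≈ 0.389.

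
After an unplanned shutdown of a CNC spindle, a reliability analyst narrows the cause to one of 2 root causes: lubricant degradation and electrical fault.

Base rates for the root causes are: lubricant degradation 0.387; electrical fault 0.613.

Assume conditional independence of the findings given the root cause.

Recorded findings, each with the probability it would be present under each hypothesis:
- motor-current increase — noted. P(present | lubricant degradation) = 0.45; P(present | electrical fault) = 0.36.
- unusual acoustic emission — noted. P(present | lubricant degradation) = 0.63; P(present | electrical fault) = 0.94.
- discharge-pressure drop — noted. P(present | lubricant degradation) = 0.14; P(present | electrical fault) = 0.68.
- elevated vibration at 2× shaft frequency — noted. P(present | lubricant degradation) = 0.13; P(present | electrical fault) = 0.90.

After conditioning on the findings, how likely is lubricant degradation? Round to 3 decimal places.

0.015

For each hypothesis, the unnormalized posterior weight is prior × product of the finding likelihoods:
  lubricant degradation: 0.387 × 0.45 × 0.63 × 0.14 × 0.13 = 0.0019968
  electrical fault: 0.613 × 0.36 × 0.94 × 0.68 × 0.90 = 0.12695
Normalizing constant Z = 0.0019968 + 0.12695 = 0.12895.
P(lubricant degradation | evidence) = 0.0019968 / 0.12895 ≈ 0.015.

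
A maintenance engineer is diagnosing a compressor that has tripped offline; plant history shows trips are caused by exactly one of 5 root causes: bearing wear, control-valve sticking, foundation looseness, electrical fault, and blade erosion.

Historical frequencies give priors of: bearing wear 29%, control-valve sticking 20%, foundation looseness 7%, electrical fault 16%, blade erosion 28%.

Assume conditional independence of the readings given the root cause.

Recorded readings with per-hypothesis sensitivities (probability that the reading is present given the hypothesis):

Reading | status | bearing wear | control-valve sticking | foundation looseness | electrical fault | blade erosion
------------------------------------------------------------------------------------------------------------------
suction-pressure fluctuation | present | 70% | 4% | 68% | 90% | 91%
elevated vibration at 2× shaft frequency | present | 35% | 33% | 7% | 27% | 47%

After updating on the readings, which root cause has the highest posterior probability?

blade erosion

By Bayes' rule with conditional independence, the unnormalized weight for each hypothesis is prior × ∏ likelihoods:
  bearing wear: 0.29 × 0.70 × 0.35 = 0.07105
  control-valve sticking: 0.20 × 0.04 × 0.33 = 0.00264
  foundation looseness: 0.07 × 0.68 × 0.07 = 0.003332
  electrical fault: 0.16 × 0.90 × 0.27 = 0.03888
  blade erosion: 0.28 × 0.91 × 0.47 = 0.11976
The unnormalized weights sum to 0.23566.
P(bearing wear | evidence) ≈ 0.07105 / 0.23566 ≈ 0.301
P(control-valve sticking | evidence) ≈ 0.00264 / 0.23566 ≈ 0.011
P(foundation looseness | evidence) ≈ 0.003332 / 0.23566 ≈ 0.014
P(electrical fault | evidence) ≈ 0.03888 / 0.23566 ≈ 0.165
P(blade erosion | evidence) ≈ 0.11976 / 0.23566 ≈ 0.508
The largest is 0.508, so blade erosion is most probable.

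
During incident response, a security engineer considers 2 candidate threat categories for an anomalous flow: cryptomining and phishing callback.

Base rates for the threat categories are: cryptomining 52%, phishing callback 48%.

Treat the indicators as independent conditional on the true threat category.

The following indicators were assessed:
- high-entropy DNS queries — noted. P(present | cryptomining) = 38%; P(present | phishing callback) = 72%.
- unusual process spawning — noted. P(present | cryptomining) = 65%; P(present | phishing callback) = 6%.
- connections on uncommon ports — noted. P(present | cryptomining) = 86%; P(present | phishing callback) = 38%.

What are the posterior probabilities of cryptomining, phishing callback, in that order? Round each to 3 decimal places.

Multiply each prior by the joint likelihood of the indicator pattern:
  cryptomining: 0.52 × 0.38 × 0.65 × 0.86 = 0.11046
  phishing callback: 0.48 × 0.72 × 0.06 × 0.38 = 0.0078797
Normalizing constant Z = 0.11046 + 0.0078797 = 0.11834.
P(cryptomining | evidence) = 0.11046 / 0.11834 ≈ 0.933
P(phishing callback | evidence) = 0.0078797 / 0.11834 ≈ 0.067

0.933, 0.067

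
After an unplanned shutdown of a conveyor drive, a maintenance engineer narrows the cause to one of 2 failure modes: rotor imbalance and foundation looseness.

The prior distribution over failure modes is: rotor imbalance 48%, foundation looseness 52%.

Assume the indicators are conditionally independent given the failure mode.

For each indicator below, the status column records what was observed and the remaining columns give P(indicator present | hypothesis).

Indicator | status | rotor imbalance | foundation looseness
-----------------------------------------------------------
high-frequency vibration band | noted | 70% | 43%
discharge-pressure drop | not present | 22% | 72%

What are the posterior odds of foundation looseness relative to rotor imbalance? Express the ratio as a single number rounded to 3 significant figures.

0.239

Unnormalized posterior weight (prior times the indicator likelihoods) for each of the two hypotheses (using 1 − P(present | H) for each absent indicator):
  foundation looseness: 0.52 × 0.43 × (1 − 0.72) = 0.062608
  rotor imbalance: 0.48 × 0.70 × (1 − 0.22) = 0.26208
Posterior odds = 0.062608 / 0.26208 ≈ 0.239.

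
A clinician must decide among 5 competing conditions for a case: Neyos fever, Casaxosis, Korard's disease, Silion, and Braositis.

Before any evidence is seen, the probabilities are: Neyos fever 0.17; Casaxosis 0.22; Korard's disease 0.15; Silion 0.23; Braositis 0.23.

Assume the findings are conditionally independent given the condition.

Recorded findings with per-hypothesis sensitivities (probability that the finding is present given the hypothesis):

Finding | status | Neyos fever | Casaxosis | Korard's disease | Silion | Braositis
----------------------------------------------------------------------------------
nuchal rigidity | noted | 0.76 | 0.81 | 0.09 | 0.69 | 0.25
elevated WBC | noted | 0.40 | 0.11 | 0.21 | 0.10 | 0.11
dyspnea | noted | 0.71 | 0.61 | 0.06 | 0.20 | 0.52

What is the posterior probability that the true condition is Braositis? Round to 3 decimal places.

0.059

By Bayes' rule with conditional independence, the unnormalized weight for each hypothesis is prior × ∏ likelihoods:
  Neyos fever: 0.17 × 0.76 × 0.40 × 0.71 = 0.036693
  Casaxosis: 0.22 × 0.81 × 0.11 × 0.61 = 0.011957
  Korard's disease: 0.15 × 0.09 × 0.21 × 0.06 = 0.0001701
  Silion: 0.23 × 0.69 × 0.10 × 0.20 = 0.003174
  Braositis: 0.23 × 0.25 × 0.11 × 0.52 = 0.003289
The unnormalized weights sum to 0.055283.
P(Braositis | evidence) = 0.003289 / 0.055283 ≈ 0.059.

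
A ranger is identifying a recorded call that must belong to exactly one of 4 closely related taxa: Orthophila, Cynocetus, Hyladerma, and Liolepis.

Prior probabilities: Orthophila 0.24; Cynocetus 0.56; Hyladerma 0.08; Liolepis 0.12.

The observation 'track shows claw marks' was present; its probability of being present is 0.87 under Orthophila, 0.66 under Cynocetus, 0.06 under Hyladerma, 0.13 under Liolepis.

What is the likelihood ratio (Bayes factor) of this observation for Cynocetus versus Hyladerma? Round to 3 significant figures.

Likelihood of this observation under each hypothesis:
  Cynocetus: 0.66
  Hyladerma: 0.06
Bayes factor = 0.66 / 0.06 ≈ 11.0

11.0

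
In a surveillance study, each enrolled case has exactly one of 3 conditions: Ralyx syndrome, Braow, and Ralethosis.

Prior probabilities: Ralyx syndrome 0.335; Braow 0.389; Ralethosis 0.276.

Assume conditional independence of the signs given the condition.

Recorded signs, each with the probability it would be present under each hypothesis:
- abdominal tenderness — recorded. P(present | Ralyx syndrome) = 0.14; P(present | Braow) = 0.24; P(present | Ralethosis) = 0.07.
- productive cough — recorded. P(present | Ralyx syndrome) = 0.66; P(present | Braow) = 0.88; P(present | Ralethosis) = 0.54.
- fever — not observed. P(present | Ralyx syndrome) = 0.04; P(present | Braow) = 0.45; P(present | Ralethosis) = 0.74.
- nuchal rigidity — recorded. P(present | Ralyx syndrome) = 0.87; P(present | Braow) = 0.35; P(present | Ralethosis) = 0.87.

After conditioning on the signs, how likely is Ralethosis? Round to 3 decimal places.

0.054

Multiply each prior by the joint likelihood of the sign pattern (using 1 − P(present | H) for each absent sign):
  Ralyx syndrome: 0.335 × 0.14 × 0.66 × (1 − 0.04) × 0.87 = 0.025853
  Braow: 0.389 × 0.24 × 0.88 × (1 − 0.45) × 0.35 = 0.015815
  Ralethosis: 0.276 × 0.07 × 0.54 × (1 − 0.74) × 0.87 = 0.0023599
The unnormalized weights sum to 0.044028.
P(Ralethosis | evidence) = 0.0023599 / 0.044028 ≈ 0.054.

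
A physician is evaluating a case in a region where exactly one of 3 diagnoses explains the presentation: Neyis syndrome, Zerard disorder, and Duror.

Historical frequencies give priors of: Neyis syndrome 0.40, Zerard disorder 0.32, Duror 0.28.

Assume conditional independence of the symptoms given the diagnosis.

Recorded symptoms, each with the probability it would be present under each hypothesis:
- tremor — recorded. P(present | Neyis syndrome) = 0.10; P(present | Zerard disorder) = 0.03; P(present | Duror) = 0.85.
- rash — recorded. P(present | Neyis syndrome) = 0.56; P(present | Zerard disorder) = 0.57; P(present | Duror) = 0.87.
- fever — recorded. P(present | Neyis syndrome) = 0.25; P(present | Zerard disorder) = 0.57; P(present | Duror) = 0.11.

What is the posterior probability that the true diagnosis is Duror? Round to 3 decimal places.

0.723

For each hypothesis, the unnormalized posterior weight is prior × product of the symptom likelihoods:
  Neyis syndrome: 0.40 × 0.10 × 0.56 × 0.25 = 0.0056
  Zerard disorder: 0.32 × 0.03 × 0.57 × 0.57 = 0.003119
  Duror: 0.28 × 0.85 × 0.87 × 0.11 = 0.022777
The unnormalized weights sum to 0.031496.
P(Duror | evidence) = 0.022777 / 0.031496 ≈ 0.723.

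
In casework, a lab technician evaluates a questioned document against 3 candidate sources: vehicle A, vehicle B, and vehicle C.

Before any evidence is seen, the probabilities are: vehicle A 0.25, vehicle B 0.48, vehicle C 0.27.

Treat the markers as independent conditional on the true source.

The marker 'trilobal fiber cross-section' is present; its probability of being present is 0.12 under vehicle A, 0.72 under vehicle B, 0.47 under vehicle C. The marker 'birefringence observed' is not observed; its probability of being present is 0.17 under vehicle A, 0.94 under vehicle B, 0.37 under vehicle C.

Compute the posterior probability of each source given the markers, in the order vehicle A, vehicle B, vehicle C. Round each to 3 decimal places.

0.198, 0.165, 0.637

Multiply each prior by the joint likelihood of the marker pattern (using 1 − P(present | H) for each absent marker):
  vehicle A: 0.25 × 0.12 × (1 − 0.17) = 0.0249
  vehicle B: 0.48 × 0.72 × (1 − 0.94) = 0.020736
  vehicle C: 0.27 × 0.47 × (1 − 0.37) = 0.079947
Marginal likelihood of the evidence = 0.12558.
P(vehicle A | evidence) = 0.0249 / 0.12558 ≈ 0.198
P(vehicle B | evidence) = 0.020736 / 0.12558 ≈ 0.165
P(vehicle C | evidence) = 0.079947 / 0.12558 ≈ 0.637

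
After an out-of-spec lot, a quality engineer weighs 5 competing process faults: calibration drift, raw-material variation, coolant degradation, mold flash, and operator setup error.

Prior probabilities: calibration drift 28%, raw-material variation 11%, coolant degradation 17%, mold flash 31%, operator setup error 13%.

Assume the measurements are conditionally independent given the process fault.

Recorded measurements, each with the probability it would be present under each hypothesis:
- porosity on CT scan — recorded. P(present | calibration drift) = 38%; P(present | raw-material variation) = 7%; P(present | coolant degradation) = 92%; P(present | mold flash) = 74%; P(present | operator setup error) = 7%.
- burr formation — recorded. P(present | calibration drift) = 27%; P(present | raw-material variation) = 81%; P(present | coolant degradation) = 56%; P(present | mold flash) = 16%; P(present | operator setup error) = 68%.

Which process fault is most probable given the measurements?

For each hypothesis, the unnormalized posterior weight is prior × product of the measurement likelihoods:
  calibration drift: 0.28 × 0.38 × 0.27 = 0.028728
  raw-material variation: 0.11 × 0.07 × 0.81 = 0.006237
  coolant degradation: 0.17 × 0.92 × 0.56 = 0.087584
  mold flash: 0.31 × 0.74 × 0.16 = 0.036704
  operator setup error: 0.13 × 0.07 × 0.68 = 0.006188
The unnormalized weights sum to 0.16544.
P(calibration drift | evidence) ≈ 0.028728 / 0.16544 ≈ 0.174
P(raw-material variation | evidence) ≈ 0.006237 / 0.16544 ≈ 0.038
P(coolant degradation | evidence) ≈ 0.087584 / 0.16544 ≈ 0.529
P(mold flash | evidence) ≈ 0.036704 / 0.16544 ≈ 0.222
P(operator setup error | evidence) ≈ 0.006188 / 0.16544 ≈ 0.037
The largest is 0.529, so coolant degradation is most probable.

coolant degradation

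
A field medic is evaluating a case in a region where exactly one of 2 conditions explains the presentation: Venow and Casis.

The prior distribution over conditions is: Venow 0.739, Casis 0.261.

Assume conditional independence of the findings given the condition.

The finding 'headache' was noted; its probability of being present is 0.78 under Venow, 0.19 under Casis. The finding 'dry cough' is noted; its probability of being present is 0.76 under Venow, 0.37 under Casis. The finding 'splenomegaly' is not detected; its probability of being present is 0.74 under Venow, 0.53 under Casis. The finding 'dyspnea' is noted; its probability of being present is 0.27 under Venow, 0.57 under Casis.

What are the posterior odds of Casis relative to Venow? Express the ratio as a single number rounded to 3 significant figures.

0.160

Unnormalized posterior weight (prior times the finding likelihoods) for each of the two hypotheses (using 1 − P(present | H) for each absent finding):
  Casis: 0.261 × 0.19 × 0.37 × (1 − 0.53) × 0.57 = 0.0049155
  Venow: 0.739 × 0.78 × 0.76 × (1 − 0.74) × 0.27 = 0.030753
Odds(Casis : Venow) = 0.0049155 / 0.030753 ≈ 0.160.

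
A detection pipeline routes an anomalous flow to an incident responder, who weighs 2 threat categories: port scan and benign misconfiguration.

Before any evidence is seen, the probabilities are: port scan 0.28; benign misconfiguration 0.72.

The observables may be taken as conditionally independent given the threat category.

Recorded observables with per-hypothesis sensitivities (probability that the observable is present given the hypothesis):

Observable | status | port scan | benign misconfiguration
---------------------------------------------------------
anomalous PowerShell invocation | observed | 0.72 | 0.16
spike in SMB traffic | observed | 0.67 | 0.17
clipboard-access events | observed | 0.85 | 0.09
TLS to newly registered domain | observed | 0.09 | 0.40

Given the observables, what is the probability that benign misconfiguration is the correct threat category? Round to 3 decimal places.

0.064

By Bayes' rule with conditional independence, the unnormalized weight for each hypothesis is prior × ∏ likelihoods:
  port scan: 0.28 × 0.72 × 0.67 × 0.85 × 0.09 = 0.010333
  benign misconfiguration: 0.72 × 0.16 × 0.17 × 0.09 × 0.40 = 0.00070502
The unnormalized weights sum to 0.011038.
P(benign misconfiguration | evidence) = 0.00070502 / 0.011038 ≈ 0.064.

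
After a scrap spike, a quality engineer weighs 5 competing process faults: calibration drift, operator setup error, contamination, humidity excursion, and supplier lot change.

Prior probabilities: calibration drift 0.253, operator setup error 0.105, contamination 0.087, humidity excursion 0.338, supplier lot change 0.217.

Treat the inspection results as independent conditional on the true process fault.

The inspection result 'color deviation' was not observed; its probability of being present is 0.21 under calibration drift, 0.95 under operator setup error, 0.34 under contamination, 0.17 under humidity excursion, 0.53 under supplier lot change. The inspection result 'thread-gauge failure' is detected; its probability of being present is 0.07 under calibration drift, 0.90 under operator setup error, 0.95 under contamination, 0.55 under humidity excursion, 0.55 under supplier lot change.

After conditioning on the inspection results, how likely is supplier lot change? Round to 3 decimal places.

0.198

Multiply each prior by the joint likelihood of the inspection result pattern (using 1 − P(present | H) for each absent inspection result):
  calibration drift: 0.253 × (1 − 0.21) × 0.07 = 0.013991
  operator setup error: 0.105 × (1 − 0.95) × 0.90 = 0.004725
  contamination: 0.087 × (1 − 0.34) × 0.95 = 0.054549
  humidity excursion: 0.338 × (1 − 0.17) × 0.55 = 0.1543
  supplier lot change: 0.217 × (1 − 0.53) × 0.55 = 0.056095
The unnormalized weights sum to 0.28366.
P(supplier lot change | evidence) = 0.056095 / 0.28366 ≈ 0.198.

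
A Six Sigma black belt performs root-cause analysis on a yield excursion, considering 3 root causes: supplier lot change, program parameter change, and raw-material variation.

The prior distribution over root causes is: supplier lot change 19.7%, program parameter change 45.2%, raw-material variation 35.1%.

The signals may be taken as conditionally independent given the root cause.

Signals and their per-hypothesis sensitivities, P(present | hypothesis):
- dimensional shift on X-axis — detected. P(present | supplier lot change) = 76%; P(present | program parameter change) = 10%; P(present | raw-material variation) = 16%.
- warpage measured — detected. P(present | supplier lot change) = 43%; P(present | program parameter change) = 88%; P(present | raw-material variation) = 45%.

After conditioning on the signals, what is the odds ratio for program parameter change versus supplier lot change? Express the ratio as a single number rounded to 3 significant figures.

0.618

The normalizing constant cancels in an odds ratio, so compute prior × likelihood for the two hypotheses only:
  program parameter change: 0.452 × 0.10 × 0.88 = 0.039776
  supplier lot change: 0.197 × 0.76 × 0.43 = 0.06438
Posterior odds = 0.039776 / 0.06438 ≈ 0.618.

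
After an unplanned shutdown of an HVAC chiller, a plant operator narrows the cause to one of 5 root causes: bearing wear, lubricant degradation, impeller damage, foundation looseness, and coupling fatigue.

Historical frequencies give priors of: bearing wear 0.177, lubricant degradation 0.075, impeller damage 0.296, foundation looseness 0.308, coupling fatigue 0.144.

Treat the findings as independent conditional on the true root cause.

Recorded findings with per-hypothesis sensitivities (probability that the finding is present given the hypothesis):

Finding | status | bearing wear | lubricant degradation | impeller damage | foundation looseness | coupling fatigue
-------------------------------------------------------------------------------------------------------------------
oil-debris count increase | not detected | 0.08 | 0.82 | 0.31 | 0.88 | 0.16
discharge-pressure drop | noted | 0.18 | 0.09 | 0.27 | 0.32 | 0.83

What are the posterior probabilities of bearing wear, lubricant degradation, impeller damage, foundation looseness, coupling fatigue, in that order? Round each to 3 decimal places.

By Bayes' rule with conditional independence, the unnormalized weight for each hypothesis is prior × ∏ likelihoods (using 1 − P(present | H) for each absent finding):
  bearing wear: 0.177 × (1 − 0.08) × 0.18 = 0.029311
  lubricant degradation: 0.075 × (1 − 0.82) × 0.09 = 0.001215
  impeller damage: 0.296 × (1 − 0.31) × 0.27 = 0.055145
  foundation looseness: 0.308 × (1 − 0.88) × 0.32 = 0.011827
  coupling fatigue: 0.144 × (1 − 0.16) × 0.83 = 0.1004
Normalizing constant Z = 0.029311 + 0.001215 + 0.055145 + 0.011827 + 0.1004 = 0.19789.
P(bearing wear | evidence) = 0.029311 / 0.19789 ≈ 0.148
P(lubricant degradation | evidence) = 0.001215 / 0.19789 ≈ 0.006
P(impeller damage | evidence) = 0.055145 / 0.19789 ≈ 0.279
P(foundation looseness | evidence) = 0.011827 / 0.19789 ≈ 0.060
P(coupling fatigue | evidence) = 0.1004 / 0.19789 ≈ 0.507

0.148, 0.006, 0.279, 0.060, 0.507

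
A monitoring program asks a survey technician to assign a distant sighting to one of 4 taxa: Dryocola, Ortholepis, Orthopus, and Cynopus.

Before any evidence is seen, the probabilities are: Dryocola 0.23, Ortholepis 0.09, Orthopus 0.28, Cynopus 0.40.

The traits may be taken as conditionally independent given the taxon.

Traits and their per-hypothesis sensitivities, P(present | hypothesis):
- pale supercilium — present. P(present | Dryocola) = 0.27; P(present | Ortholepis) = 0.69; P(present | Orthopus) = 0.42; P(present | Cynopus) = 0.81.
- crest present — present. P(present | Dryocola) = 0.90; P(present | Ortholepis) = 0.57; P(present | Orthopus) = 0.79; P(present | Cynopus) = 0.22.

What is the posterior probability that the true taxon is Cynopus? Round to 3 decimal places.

0.279

For each hypothesis, the unnormalized posterior weight is prior × product of the trait likelihoods:
  Dryocola: 0.23 × 0.27 × 0.90 = 0.05589
  Ortholepis: 0.09 × 0.69 × 0.57 = 0.035397
  Orthopus: 0.28 × 0.42 × 0.79 = 0.092904
  Cynopus: 0.40 × 0.81 × 0.22 = 0.07128
Normalizing constant Z = 0.05589 + 0.035397 + 0.092904 + 0.07128 = 0.25547.
P(Cynopus | evidence) = 0.07128 / 0.25547 ≈ 0.279.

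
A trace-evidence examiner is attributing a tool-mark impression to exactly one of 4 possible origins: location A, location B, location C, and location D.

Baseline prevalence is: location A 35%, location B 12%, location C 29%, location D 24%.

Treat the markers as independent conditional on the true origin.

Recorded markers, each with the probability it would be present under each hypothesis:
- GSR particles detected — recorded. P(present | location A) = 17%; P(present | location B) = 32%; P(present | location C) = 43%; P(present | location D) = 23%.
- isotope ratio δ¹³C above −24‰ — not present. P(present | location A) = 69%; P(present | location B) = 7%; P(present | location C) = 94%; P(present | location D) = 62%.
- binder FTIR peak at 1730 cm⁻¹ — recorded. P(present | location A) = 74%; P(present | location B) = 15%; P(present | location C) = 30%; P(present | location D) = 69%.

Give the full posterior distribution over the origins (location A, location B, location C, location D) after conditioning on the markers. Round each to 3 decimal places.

0.382, 0.150, 0.063, 0.405

By Bayes' rule with conditional independence, the unnormalized weight for each hypothesis is prior × ∏ likelihoods (using 1 − P(present | H) for each absent marker):
  location A: 0.35 × 0.17 × (1 − 0.69) × 0.74 = 0.013649
  location B: 0.12 × 0.32 × (1 − 0.07) × 0.15 = 0.0053568
  location C: 0.29 × 0.43 × (1 − 0.94) × 0.30 = 0.0022446
  location D: 0.24 × 0.23 × (1 − 0.62) × 0.69 = 0.014473
The unnormalized weights sum to 0.035724.
P(location A | evidence) = 0.013649 / 0.035724 ≈ 0.382
P(location B | evidence) = 0.0053568 / 0.035724 ≈ 0.150
P(location C | evidence) = 0.0022446 / 0.035724 ≈ 0.063
P(location D | evidence) = 0.014473 / 0.035724 ≈ 0.405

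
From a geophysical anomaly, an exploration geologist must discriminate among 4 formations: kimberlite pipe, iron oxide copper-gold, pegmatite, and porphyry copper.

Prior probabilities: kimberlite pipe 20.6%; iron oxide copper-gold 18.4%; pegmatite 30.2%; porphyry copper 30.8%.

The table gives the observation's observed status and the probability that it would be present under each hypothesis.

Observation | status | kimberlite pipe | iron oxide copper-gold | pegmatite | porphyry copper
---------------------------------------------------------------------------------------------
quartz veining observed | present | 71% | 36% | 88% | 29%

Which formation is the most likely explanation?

pegmatite

By Bayes' rule, the unnormalized weight for each hypothesis is prior × likelihood:
  kimberlite pipe: 0.206 × 0.71 = 0.14626
  iron oxide copper-gold: 0.184 × 0.36 = 0.06624
  pegmatite: 0.302 × 0.88 = 0.26576
  porphyry copper: 0.308 × 0.29 = 0.08932
The unnormalized weights sum to 0.56758.
P(kimberlite pipe | evidence) ≈ 0.14626 / 0.56758 ≈ 0.258
P(iron oxide copper-gold | evidence) ≈ 0.06624 / 0.56758 ≈ 0.117
P(pegmatite | evidence) ≈ 0.26576 / 0.56758 ≈ 0.468
P(porphyry copper | evidence) ≈ 0.08932 / 0.56758 ≈ 0.157
The largest is 0.468, so pegmatite is most probable.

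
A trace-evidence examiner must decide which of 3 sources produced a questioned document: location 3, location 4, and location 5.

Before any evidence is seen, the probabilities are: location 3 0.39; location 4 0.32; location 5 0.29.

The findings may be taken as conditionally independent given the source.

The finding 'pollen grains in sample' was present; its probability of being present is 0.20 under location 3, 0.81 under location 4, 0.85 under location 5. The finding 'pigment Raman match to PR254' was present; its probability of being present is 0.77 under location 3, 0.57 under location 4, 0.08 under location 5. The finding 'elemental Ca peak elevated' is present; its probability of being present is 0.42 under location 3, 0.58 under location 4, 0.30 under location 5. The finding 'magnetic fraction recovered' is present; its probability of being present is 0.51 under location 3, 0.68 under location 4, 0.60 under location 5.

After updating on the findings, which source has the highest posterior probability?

location 4

For each hypothesis, the unnormalized posterior weight is prior × product of the finding likelihoods:
  location 3: 0.39 × 0.20 × 0.77 × 0.42 × 0.51 = 0.012865
  location 4: 0.32 × 0.81 × 0.57 × 0.58 × 0.68 = 0.05827
  location 5: 0.29 × 0.85 × 0.08 × 0.30 × 0.60 = 0.0035496
The unnormalized weights sum to 0.074685.
P(location 3 | evidence) ≈ 0.012865 / 0.074685 ≈ 0.172
P(location 4 | evidence) ≈ 0.05827 / 0.074685 ≈ 0.780
P(location 5 | evidence) ≈ 0.0035496 / 0.074685 ≈ 0.048
The largest is 0.780, so location 4 is most probable.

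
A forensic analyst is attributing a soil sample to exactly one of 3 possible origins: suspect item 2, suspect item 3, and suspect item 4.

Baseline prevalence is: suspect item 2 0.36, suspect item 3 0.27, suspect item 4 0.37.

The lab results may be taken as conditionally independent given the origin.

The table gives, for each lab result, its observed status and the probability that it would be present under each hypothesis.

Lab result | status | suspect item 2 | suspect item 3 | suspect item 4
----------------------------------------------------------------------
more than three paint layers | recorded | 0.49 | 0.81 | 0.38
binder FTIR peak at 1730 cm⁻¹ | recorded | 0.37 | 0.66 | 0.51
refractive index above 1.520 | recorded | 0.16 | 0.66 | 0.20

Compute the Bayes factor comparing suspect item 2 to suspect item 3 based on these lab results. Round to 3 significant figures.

The Bayes factor is the ratio of the joint likelihoods of the lab result pattern under the two hypotheses.
  suspect item 2: 0.49 × 0.37 × 0.16 = 0.029008
  suspect item 3: 0.81 × 0.66 × 0.66 = 0.35284
Bayes factor = 0.029008 / 0.35284 ≈ 0.0822

0.0822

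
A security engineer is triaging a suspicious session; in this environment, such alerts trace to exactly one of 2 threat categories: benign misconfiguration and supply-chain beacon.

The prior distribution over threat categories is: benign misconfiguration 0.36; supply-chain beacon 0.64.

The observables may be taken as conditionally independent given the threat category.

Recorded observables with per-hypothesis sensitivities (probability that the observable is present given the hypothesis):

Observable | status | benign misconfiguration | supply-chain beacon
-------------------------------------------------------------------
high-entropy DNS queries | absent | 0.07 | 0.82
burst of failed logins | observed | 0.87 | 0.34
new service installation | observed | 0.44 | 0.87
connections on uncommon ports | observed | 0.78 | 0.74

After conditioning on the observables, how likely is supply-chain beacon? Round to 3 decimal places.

By Bayes' rule with conditional independence, the unnormalized weight for each hypothesis is prior × ∏ likelihoods (using 1 − P(present | H) for each absent observable):
  benign misconfiguration: 0.36 × (1 − 0.07) × 0.87 × 0.44 × 0.78 = 0.099966
  supply-chain beacon: 0.64 × (1 − 0.82) × 0.34 × 0.87 × 0.74 = 0.025216
Marginal likelihood of the evidence = 0.12518.
P(supply-chain beacon | evidence) = 0.025216 / 0.12518 ≈ 0.201.

0.201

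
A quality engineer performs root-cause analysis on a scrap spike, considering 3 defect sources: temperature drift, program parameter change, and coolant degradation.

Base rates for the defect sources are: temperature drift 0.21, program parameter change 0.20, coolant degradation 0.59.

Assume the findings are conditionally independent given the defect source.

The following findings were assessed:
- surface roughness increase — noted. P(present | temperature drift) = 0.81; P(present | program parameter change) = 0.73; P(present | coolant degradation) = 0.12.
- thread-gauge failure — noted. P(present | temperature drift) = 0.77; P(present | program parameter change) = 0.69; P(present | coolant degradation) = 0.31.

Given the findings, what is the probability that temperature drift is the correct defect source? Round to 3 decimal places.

0.516

By Bayes' rule with conditional independence, the unnormalized weight for each hypothesis is prior × ∏ likelihoods:
  temperature drift: 0.21 × 0.81 × 0.77 = 0.13098
  program parameter change: 0.20 × 0.73 × 0.69 = 0.10074
  coolant degradation: 0.59 × 0.12 × 0.31 = 0.021948
Marginal likelihood of the evidence = 0.25366.
P(temperature drift | evidence) = 0.13098 / 0.25366 ≈ 0.516.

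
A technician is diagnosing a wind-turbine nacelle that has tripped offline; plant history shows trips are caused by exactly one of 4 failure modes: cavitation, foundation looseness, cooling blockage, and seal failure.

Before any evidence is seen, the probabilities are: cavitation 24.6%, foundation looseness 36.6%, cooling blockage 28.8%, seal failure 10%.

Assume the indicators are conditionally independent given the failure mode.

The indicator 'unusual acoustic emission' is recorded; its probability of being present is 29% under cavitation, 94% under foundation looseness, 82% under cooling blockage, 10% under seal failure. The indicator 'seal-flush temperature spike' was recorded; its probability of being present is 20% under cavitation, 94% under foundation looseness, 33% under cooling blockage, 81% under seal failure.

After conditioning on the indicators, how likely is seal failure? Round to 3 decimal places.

By Bayes' rule with conditional independence, the unnormalized weight for each hypothesis is prior × ∏ likelihoods:
  cavitation: 0.246 × 0.29 × 0.20 = 0.014268
  foundation looseness: 0.366 × 0.94 × 0.94 = 0.3234
  cooling blockage: 0.288 × 0.82 × 0.33 = 0.077933
  seal failure: 0.100 × 0.10 × 0.81 = 0.0081
Marginal likelihood of the evidence = 0.4237.
P(seal failure | evidence) = 0.0081 / 0.4237 ≈ 0.019.

0.019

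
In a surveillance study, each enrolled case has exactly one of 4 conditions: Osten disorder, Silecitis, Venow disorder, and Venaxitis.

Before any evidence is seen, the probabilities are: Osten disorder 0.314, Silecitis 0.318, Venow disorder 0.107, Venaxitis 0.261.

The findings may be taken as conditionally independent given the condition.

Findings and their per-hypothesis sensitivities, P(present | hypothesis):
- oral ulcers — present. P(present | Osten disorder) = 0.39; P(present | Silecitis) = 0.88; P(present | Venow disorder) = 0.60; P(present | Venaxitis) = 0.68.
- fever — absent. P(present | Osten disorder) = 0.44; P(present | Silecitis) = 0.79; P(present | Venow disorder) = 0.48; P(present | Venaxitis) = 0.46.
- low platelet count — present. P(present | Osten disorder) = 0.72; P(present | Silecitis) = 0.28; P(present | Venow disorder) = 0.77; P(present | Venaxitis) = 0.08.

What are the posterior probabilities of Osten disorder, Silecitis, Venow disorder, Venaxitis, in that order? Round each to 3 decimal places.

By Bayes' rule with conditional independence, the unnormalized weight for each hypothesis is prior × ∏ likelihoods (using 1 − P(present | H) for each absent finding):
  Osten disorder: 0.314 × 0.39 × (1 − 0.44) × 0.72 = 0.049376
  Silecitis: 0.318 × 0.88 × (1 − 0.79) × 0.28 = 0.016455
  Venow disorder: 0.107 × 0.60 × (1 − 0.48) × 0.77 = 0.025706
  Venaxitis: 0.261 × 0.68 × (1 − 0.46) × 0.08 = 0.0076671
Marginal likelihood of the evidence = 0.099203.
P(Osten disorder | evidence) = 0.049376 / 0.099203 ≈ 0.498
P(Silecitis | evidence) = 0.016455 / 0.099203 ≈ 0.166
P(Venow disorder | evidence) = 0.025706 / 0.099203 ≈ 0.259
P(Venaxitis | evidence) = 0.0076671 / 0.099203 ≈ 0.077

0.498, 0.166, 0.259, 0.077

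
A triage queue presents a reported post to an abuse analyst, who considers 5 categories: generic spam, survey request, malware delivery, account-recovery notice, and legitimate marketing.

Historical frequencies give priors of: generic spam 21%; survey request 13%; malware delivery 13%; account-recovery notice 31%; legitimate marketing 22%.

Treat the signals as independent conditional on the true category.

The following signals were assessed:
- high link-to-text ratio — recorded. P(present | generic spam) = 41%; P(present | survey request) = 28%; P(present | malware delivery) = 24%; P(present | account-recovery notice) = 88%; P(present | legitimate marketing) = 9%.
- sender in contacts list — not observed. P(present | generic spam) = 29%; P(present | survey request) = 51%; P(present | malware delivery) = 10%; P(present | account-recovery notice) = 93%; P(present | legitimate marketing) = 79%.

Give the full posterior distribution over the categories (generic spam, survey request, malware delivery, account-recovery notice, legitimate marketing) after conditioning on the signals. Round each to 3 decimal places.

0.469, 0.137, 0.216, 0.147, 0.032

Multiply each prior by the joint likelihood of the signal pattern (using 1 − P(present | H) for each absent signal):
  generic spam: 0.21 × 0.41 × (1 − 0.29) = 0.061131
  survey request: 0.13 × 0.28 × (1 − 0.51) = 0.017836
  malware delivery: 0.13 × 0.24 × (1 − 0.10) = 0.02808
  account-recovery notice: 0.31 × 0.88 × (1 − 0.93) = 0.019096
  legitimate marketing: 0.22 × 0.09 × (1 − 0.79) = 0.004158
Marginal likelihood of the evidence = 0.1303.
P(generic spam | evidence) = 0.061131 / 0.1303 ≈ 0.469
P(survey request | evidence) = 0.017836 / 0.1303 ≈ 0.137
P(malware delivery | evidence) = 0.02808 / 0.1303 ≈ 0.216
P(account-recovery notice | evidence) = 0.019096 / 0.1303 ≈ 0.147
P(legitimate marketing | evidence) = 0.004158 / 0.1303 ≈ 0.032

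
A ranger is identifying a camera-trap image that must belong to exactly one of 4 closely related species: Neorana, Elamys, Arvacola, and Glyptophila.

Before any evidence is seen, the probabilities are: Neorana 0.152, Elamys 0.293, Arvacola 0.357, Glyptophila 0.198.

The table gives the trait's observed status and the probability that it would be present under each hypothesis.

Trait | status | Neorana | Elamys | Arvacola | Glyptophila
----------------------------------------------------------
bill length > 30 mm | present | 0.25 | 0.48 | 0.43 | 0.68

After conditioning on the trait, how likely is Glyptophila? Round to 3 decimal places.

0.288

By Bayes' rule, the unnormalized weight for each hypothesis is prior × likelihood:
  Neorana: 0.152 × 0.25 = 0.038
  Elamys: 0.293 × 0.48 = 0.14064
  Arvacola: 0.357 × 0.43 = 0.15351
  Glyptophila: 0.198 × 0.68 = 0.13464
The unnormalized weights sum to 0.46679.
P(Glyptophila | evidence) = 0.13464 / 0.46679 ≈ 0.288.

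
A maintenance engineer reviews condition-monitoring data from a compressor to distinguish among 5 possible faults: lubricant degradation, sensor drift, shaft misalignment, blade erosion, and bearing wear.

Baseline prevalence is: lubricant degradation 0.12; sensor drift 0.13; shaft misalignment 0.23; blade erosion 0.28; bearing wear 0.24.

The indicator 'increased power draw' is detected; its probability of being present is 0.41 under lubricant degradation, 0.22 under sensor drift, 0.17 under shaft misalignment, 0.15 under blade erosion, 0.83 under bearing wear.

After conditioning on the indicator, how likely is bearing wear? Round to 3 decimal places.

Multiply each prior by the likelihood of the indicator:
  lubricant degradation: 0.12 × 0.41 = 0.0492
  sensor drift: 0.13 × 0.22 = 0.0286
  shaft misalignment: 0.23 × 0.17 = 0.0391
  blade erosion: 0.28 × 0.15 = 0.042
  bearing wear: 0.24 × 0.83 = 0.1992
Marginal likelihood of the evidence = 0.3581.
P(bearing wear | evidence) = 0.1992 / 0.3581 ≈ 0.556.

0.556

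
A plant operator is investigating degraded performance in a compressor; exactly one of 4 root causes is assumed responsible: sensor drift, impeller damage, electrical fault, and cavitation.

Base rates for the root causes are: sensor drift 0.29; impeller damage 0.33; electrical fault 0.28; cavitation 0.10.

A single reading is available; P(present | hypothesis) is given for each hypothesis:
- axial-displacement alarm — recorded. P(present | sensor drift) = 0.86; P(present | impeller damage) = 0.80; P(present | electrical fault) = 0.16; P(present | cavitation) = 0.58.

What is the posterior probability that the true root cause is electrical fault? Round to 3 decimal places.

By Bayes' rule, the unnormalized weight for each hypothesis is prior × likelihood:
  sensor drift: 0.29 × 0.86 = 0.2494
  impeller damage: 0.33 × 0.80 = 0.264
  electrical fault: 0.28 × 0.16 = 0.0448
  cavitation: 0.10 × 0.58 = 0.058
Normalizing constant Z = 0.2494 + 0.264 + 0.0448 + 0.058 = 0.6162.
P(electrical fault | evidence) = 0.0448 / 0.6162 ≈ 0.073.

0.073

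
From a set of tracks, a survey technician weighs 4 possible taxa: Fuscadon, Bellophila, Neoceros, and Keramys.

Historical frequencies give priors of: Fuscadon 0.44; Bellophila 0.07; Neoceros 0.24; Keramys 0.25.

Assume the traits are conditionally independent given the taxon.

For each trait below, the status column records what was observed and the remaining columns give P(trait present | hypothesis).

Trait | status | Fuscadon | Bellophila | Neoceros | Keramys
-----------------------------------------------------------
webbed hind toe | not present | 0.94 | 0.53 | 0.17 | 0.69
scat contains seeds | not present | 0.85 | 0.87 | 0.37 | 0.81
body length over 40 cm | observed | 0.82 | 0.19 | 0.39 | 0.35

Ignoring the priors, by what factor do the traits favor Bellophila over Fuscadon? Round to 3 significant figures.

Take the product of per-trait likelihoods under each hypothesis (using 1 − P(present | H) for each absent trait), then divide.
  Bellophila: (1 − 0.53) × (1 − 0.87) × 0.19 = 0.011609
  Fuscadon: (1 − 0.94) × (1 − 0.85) × 0.82 = 0.00738
Bayes factor = 0.011609 / 0.00738 ≈ 1.57

1.57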